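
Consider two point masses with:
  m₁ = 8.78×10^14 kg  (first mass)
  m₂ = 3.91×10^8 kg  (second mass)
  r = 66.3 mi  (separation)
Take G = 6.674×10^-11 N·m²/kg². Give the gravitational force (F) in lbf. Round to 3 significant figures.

452 lbf

Directly: F = Gm₁m₂/r².
m₁ = 8.78×10^14 kg; m₂ = 3.91×10^8 kg; r = 66.3 mi = 1.067×10^5 m; G = 6.674×10^-11 N·m²/kg².
F = 2012 N
2012 N × (1 lbf / 4.448 N) = 452.4 lbf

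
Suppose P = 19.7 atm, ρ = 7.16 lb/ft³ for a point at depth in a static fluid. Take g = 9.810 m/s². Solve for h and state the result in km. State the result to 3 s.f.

1.77 km

Rearranging: h = P/(ρ·g).
P = 19.7 atm = 1.996×10^6 Pa; ρ = 7.16 lb/ft³ = 114.7 kg/m³; g = 9.810 m/s².
h = 1774 m
1774 m × (1 km / 1000 m) = 1.774 km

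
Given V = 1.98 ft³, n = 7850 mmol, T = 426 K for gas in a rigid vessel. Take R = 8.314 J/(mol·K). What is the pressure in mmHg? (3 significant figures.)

Directly: P = nRT/V.
V = 1.98 ft³ = 0.05607 m³; n = 7850 mmol = 7.850 mol; T = 426 K; R = 8.314 J/(mol·K).
P = 4.959×10^5 Pa
4.959×10^5 Pa × (1 mmHg / 133.3 Pa) = 3719 mmHg

3720 mmHg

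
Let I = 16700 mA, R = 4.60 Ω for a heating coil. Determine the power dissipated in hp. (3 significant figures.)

Directly: P = I²R.
I = 16700 mA = 16.70 A; R = 4.60 Ω.
P = 1283 W  (the unit combination reduces to kg·m²/s³ = W)
1283 W × (1 hp / 745.7 W) = 1.720 hp

1.72 hp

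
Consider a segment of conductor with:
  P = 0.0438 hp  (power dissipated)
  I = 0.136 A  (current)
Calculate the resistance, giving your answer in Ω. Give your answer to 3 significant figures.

Rearranging: R = P/I².
P = 0.0438 hp = 32.66 W; I = 0.136 A.
R = 1766 Ω

1770 Ω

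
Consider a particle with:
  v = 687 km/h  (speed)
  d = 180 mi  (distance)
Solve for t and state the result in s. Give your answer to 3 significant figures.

Rearranging v = d/t for t: t = d/v.
v = 687 km/h = 190.8 m/s; d = 180 mi = 2.897×10^5 m.
t = 1518 s

1520 s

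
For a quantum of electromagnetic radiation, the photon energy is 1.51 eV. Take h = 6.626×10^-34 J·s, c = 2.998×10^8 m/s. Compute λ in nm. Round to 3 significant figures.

Rearranging E = h·c/λ for λ: λ = hc/E.
E = 1.51 eV = 2.419×10^-19 J; h = 6.626×10^-34 J·s; c = 2.998×10^8 m/s.
λ = 8.211×10^-7 m
8.211×10^-7 m × (1 nm / 1.000×10^-9 m) = 821.1 nm

821 nm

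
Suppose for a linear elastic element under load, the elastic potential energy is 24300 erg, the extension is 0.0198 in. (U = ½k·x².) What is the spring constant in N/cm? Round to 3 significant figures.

Rearranging U = ½k·x² for k: k = 2U/x².
U = 24300 erg = 0.002430 J; x = 0.0198 in = 5.029×10^-4 m.
k = 19215 N/m
19215 N/m × (1 N/cm / 100.0 N/m) = 192.1 N/cm

192 N/cm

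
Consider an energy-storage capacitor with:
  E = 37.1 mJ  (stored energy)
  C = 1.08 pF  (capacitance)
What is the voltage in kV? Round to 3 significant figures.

Rearranging E = ½C·V² for V: V = √(2E/C).
E = 37.1 mJ = 0.03710 J; C = 1.08 pF = 1.080×10^-12 F.
V = 2.621×10^5 V
2.621×10^5 V × (1 kV / 1000 V) = 262.1 kV

262 kV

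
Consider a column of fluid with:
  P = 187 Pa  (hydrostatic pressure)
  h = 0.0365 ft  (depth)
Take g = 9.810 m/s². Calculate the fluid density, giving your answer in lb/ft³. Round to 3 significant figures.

Solving P = ρ·g·h for ρ: ρ = P/(g·h).
P = 187 Pa; h = 0.0365 ft = 0.01113 m; g = 9.810 m/s².
ρ = 1713 kg/m³
1713 kg/m³ × (1 lb/ft³ / 16.02 kg/m³) = 107.0 lb/ft³

107 lb/ft³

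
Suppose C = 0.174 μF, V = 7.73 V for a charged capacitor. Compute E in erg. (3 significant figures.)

52.0 erg

E is given directly by: E = ½CV².
C = 0.174 μF = 1.740×10^-7 F; V = 7.73 V.
E = 5.199×10^-6 J
5.199×10^-6 J × (1 erg / 1.000×10^-7 J) = 51.99 erg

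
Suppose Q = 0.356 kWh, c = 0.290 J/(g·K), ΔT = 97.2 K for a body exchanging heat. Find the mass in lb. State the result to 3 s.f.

Solving Q = m·c·ΔT for m: m = Q/(c·ΔT).
Q = 0.356 kWh = 1.282×10^6 J; c = 0.290 J/(g·K) = 290.0 J/(kg·K); ΔT = 97.2 K.
m = 45.47 kg
45.47 kg × (1 lb / 0.4536 kg) = 100.2 lb

100 lb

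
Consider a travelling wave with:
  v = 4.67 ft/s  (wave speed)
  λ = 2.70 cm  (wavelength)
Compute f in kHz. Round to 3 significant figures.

0.0527 kHz

Rearranging v = f·λ for f: f = v/λ.
v = 4.67 ft/s = 1.423 m/s; λ = 2.70 cm = 0.02700 m.
f = 52.72 Hz
52.72 Hz × (1 kHz / 1000 Hz) = 0.05272 kHz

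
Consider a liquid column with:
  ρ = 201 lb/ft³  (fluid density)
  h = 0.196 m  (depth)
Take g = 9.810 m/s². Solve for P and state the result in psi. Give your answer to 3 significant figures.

0.898 psi

Directly: P = ρgh.
ρ = 201 lb/ft³ = 3220 kg/m³; h = 0.196 m; g = 9.810 m/s².
P = 6191 Pa  (the unit combination reduces to kg/(m·s²) = Pa)
6191 Pa × (1 psi / 6895 Pa) = 0.8979 psi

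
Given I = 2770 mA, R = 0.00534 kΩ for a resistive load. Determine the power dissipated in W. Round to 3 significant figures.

41.0 W

P is given directly by: P = I²R.
I = 2770 mA = 2.770 A; R = 0.00534 kΩ = 5.340 Ω.
P = 40.97 W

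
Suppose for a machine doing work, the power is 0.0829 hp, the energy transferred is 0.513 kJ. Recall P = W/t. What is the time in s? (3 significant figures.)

8.30 s

Solving P = W/t for t: t = W/P.
P = 0.0829 hp = 61.82 W; W = 0.513 kJ = 513.0 J.
t = 8.298 s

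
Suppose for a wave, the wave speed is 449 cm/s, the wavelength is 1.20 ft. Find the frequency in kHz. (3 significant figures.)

0.0123 kHz

Rearranging: f = v/λ.
v = 449 cm/s = 4.490 m/s; λ = 1.20 ft = 0.3658 m.
f = 12.28 Hz
12.28 Hz × (1 kHz / 1000 Hz) = 0.01228 kHz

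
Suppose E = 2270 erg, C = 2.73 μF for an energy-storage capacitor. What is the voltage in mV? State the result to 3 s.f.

Solving E = ½C·V² for V: V = √(2E/C).
E = 2270 erg = 2.270×10^-4 J; C = 2.73 μF = 2.730×10^-6 F.
V = 12.90 V
12.90 V × (1 mV / 0.001000 V) = 12896 mV

12900 mV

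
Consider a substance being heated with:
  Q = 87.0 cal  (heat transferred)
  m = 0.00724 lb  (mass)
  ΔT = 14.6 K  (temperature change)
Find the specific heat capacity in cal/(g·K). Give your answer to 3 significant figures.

Rearranging: c = Q/(m·ΔT).
Q = 87.0 cal = 364.0 J; m = 0.00724 lb = 0.003284 kg; ΔT = 14.6 K.
c = 7592 J/(kg·K)
7592 J/(kg·K) × (1 cal/(g·K) / 4184 J/(kg·K)) = 1.815 cal/(g·K)

1.81 cal/(g·K)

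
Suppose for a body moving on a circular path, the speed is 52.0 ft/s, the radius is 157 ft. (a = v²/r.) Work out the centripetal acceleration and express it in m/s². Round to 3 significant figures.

a is given directly by: a = v²/r.
v = 52.0 ft/s = 15.85 m/s; r = 157 ft = 47.85 m.
a = 5.250 m/s²

5.25 m/s²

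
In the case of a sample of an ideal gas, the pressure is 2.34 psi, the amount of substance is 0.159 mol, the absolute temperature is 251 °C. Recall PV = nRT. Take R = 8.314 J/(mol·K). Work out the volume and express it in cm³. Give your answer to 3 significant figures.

Solving PV = nRT for V: V = nRT/P.
P = 2.34 psi = 16134 Pa; n = 0.159 mol; T = 251 °C = 524.1 K; R = 8.314 J/(mol·K).
V = 0.04295 m³
0.04295 m³ × (1 cm³ / 1.000×10^-6 m³) = 42947 cm³

42900 cm³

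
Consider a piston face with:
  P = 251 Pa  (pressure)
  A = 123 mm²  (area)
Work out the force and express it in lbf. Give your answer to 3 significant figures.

0.00694 lbf

Solving P = F/A for F: F = P·A.
P = 251 Pa; A = 123 mm² = 1.230×10^-4 m².
F = 0.03087 N  (the unit combination reduces to kg·m/s² = N)
0.03087 N × (1 lbf / 4.448 N) = 0.006941 lbf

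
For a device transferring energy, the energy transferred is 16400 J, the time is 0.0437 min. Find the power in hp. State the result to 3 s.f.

8.39 hp

P is given directly by: P = W/t.
W = 16400 J; t = 0.0437 min = 2.622 s.
P = 6255 W  (the unit combination reduces to kg·m²/s³ = W)
6255 W × (1 hp / 745.7 W) = 8.388 hp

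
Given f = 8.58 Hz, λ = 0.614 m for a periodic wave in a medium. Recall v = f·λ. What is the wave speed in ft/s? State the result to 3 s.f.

Directly: v = fλ.
f = 8.58 Hz; λ = 0.614 m.
v = 5.268 m/s
5.268 m/s × (1 ft/s / 0.3048 m/s) = 17.28 ft/s

17.3 ft/s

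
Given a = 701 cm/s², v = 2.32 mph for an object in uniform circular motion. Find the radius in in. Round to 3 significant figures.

6.04 in

Rearranging a = v²/r for r: r = v²/a.
a = 701 cm/s² = 7.010 m/s²; v = 2.32 mph = 1.037 m/s.
r = 0.1534 m
0.1534 m × (1 in / 0.02540 m) = 6.041 in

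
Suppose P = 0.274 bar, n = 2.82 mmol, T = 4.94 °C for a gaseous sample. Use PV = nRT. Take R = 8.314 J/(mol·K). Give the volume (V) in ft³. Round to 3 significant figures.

Rearranging: V = nRT/P.
P = 0.274 bar = 27400 Pa; n = 2.82 mmol = 0.002820 mol; T = 4.94 °C = 278.1 K; R = 8.314 J/(mol·K).
V = 2.380×10^-4 m³
2.380×10^-4 m³ × (1 ft³ / 0.02832 m³) = 0.008403 ft³

0.00840 ft³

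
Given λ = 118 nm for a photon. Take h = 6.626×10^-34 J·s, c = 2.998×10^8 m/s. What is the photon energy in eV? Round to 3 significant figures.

Directly: E = hc/λ.
λ = 118 nm = 1.180×10^-7 m; h = 6.626×10^-34 J·s; c = 2.998×10^8 m/s.
E = 1.683×10^-18 J
1.683×10^-18 J × (1 eV / 1.602×10^-19 J) = 10.51 eV

10.5 eV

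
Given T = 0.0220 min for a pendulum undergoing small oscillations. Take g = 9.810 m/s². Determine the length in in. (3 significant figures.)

Rearranging T = 2π√(L/g) for L: L = g·(T/2π)².
T = 0.0220 min = 1.320 s; g = 9.810 m/s².
L = 0.4330 m
0.4330 m × (1 in / 0.02540 m) = 17.05 in

17.0 in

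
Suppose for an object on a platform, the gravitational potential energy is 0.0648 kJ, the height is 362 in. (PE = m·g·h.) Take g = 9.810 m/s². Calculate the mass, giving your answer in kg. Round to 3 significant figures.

Rearranging PE = m·g·h for m: m = PE/(g·h).
PE = 0.0648 kJ = 64.80 J; h = 362 in = 9.195 m; g = 9.810 m/s².
m = 0.7184 kg

0.718 kg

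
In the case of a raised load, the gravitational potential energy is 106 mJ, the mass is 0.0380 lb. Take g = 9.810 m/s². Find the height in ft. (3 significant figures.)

Rearranging PE = m·g·h for h: h = PE/(m·g).
PE = 106 mJ = 0.1060 J; m = 0.0380 lb = 0.01724 kg; g = 9.810 m/s².
h = 0.6269 m
0.6269 m × (1 ft / 0.3048 m) = 2.057 ft

2.06 ft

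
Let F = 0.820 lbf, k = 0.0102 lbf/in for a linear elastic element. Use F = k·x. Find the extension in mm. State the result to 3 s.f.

From Hooke's law: x = F/k.
F = 0.820 lbf = 3.648 N; k = 0.0102 lbf/in = 1.786 N/m.
x = 2.042 m
2.042 m × (1 mm / 0.001000 m) = 2042 mm

2040 mm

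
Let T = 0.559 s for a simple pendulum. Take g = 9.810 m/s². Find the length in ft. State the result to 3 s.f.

0.255 ft

Rearranging T = 2π√(L/g) for L: L = g·(T/2π)².
T = 0.559 s; g = 9.810 m/s².
L = 0.07765 m
0.07765 m × (1 ft / 0.3048 m) = 0.2548 ft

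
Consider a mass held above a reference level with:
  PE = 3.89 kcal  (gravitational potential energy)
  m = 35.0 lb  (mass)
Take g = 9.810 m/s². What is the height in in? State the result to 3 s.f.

Solving PE = m·g·h for h: h = PE/(m·g).
PE = 3.89 kcal = 16276 J; m = 35.0 lb = 15.88 kg; g = 9.810 m/s².
h = 104.5 m
104.5 m × (1 in / 0.02540 m) = 4114 in

4110 in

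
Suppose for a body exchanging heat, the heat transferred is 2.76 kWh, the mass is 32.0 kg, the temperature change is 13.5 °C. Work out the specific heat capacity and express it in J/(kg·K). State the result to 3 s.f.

23000 J/(kg·K)

Rearranging: c = Q/(m·ΔT).
Q = 2.76 kWh = 9.936×10^6 J; m = 32.0 kg; ΔT = 13.5 °C = 13.50 K.
c = 23000 J/(kg·K)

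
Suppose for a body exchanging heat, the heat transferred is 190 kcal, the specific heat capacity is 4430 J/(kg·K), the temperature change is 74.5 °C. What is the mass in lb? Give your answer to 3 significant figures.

5.31 lb

Rearranging: m = Q/(c·ΔT).
Q = 190 kcal = 7.950×10^5 J; c = 4430 J/(kg·K); ΔT = 74.5 °C = 74.50 K.
m = 2.409 kg
2.409 kg × (1 lb / 0.4536 kg) = 5.310 lb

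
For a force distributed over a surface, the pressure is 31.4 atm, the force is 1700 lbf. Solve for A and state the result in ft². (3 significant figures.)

0.0256 ft²

Rearranging P = F/A for A: A = F/P.
P = 31.4 atm = 3.182×10^6 Pa; F = 1700 lbf = 7562 N.
A = 0.002377 m²
0.002377 m² × (1 ft² / 0.09290 m²) = 0.02558 ft²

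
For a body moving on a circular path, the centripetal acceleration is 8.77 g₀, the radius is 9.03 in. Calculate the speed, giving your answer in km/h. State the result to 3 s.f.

Solving a = v²/r for v: v = √(a·r).
a = 8.77 g₀ = 86.00 m/s²; r = 9.03 in = 0.2294 m.
v = 4.441 m/s
4.441 m/s × (1 km/h / 0.2778 m/s) = 15.99 km/h

16.0 km/h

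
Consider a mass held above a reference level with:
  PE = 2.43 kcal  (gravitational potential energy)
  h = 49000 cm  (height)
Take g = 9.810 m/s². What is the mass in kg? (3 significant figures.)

2.12 kg

Rearranging: m = PE/(g·h).
PE = 2.43 kcal = 10167 J; h = 49000 cm = 490.0 m; g = 9.810 m/s².
m = 2.115 kg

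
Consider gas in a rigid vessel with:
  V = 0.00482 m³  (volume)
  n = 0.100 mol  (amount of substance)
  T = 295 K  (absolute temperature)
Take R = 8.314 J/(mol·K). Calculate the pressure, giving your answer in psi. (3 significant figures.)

7.38 psi

Directly: P = nRT/V.
V = 0.00482 m³; n = 0.100 mol; T = 295 K; R = 8.314 J/(mol·K).
P = 50884 Pa  (the unit combination reduces to kg/(m·s²) = Pa)
50884 Pa × (1 psi / 6895 Pa) = 7.380 psi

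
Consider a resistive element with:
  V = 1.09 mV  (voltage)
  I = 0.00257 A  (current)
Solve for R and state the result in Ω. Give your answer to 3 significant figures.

Rearranging V = I·R for R: R = V/I.
V = 1.09 mV = 0.001090 V; I = 0.00257 A.
R = 0.4241 Ω

0.424 Ω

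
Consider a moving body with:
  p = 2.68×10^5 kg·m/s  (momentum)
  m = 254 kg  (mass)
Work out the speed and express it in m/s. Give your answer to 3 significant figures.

1060 m/s

Solving p = m·v for v: v = p/m.
p = 2.68×10^5 kg·m/s; m = 254 kg.
v = 1055 m/s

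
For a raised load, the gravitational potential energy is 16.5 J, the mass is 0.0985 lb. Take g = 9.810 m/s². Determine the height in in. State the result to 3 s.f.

Rearranging: h = PE/(m·g).
PE = 16.5 J; m = 0.0985 lb = 0.04468 kg; g = 9.810 m/s².
h = 37.65 m
37.65 m × (1 in / 0.02540 m) = 1482 in

1480 in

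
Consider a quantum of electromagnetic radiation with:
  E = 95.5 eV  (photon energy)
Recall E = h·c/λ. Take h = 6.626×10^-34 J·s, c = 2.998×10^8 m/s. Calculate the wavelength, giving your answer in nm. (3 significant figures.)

Rearranging: λ = hc/E.
E = 95.5 eV = 1.530×10^-17 J; h = 6.626×10^-34 J·s; c = 2.998×10^8 m/s.
λ = 1.298×10^-8 m
1.298×10^-8 m × (1 nm / 1.000×10^-9 m) = 12.98 nm

13.0 nm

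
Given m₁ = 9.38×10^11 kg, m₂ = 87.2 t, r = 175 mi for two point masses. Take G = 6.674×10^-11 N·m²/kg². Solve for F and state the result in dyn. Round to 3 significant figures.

From Newton's law of gravitation: F = Gm₁m₂/r².
m₁ = 9.38×10^11 kg; m₂ = 87.2 t = 87200 kg; r = 175 mi = 2.816×10^5 m; G = 6.674×10^-11 N·m²/kg².
F = 6.882×10^-5 N
6.882×10^-5 N × (1 dyn / 1.000×10^-5 N) = 6.882 dyn

6.88 dyn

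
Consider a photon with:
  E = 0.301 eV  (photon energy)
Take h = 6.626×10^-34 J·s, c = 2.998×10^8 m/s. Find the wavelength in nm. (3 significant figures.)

4120 nm

Rearranging E = h·c/λ for λ: λ = hc/E.
E = 0.301 eV = 4.823×10^-20 J; h = 6.626×10^-34 J·s; c = 2.998×10^8 m/s.
λ = 4.119×10^-6 m
4.119×10^-6 m × (1 nm / 1.000×10^-9 m) = 4119 nm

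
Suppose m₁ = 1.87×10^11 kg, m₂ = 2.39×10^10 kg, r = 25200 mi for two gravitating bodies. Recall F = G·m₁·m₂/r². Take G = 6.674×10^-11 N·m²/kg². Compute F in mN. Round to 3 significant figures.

From Newton's law of gravitation: F = Gm₁m₂/r².
m₁ = 1.87×10^11 kg; m₂ = 2.39×10^10 kg; r = 25200 mi = 4.056×10^7 m; G = 6.674×10^-11 N·m²/kg².
F = 1.814×10^-4 N  (the unit combination reduces to kg·m/s² = N)
1.814×10^-4 N × (1 mN / 0.001000 N) = 0.1814 mN

0.181 mN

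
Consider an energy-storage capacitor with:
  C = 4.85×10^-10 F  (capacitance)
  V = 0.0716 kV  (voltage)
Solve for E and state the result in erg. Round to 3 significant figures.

12.4 erg

Directly: E = ½CV².
C = 4.85×10^-10 F; V = 0.0716 kV = 71.60 V.
E = 1.243×10^-6 J  (the unit combination reduces to kg·m²/s² = J)
1.243×10^-6 J × (1 erg / 1.000×10^-7 J) = 12.43 erg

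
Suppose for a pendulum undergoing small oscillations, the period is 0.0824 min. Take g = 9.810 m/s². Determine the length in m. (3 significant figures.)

6.07 m

Rearranging T = 2π√(L/g) for L: L = g·(T/2π)².
T = 0.0824 min = 4.944 s; g = 9.810 m/s².
L = 6.074 m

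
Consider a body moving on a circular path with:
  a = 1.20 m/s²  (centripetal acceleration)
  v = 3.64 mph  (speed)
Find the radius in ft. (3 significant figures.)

Rearranging a = v²/r for r: r = v²/a.
a = 1.20 m/s²; v = 3.64 mph = 1.627 m/s.
r = 2.207 m
2.207 m × (1 ft / 0.3048 m) = 7.239 ft

7.24 ft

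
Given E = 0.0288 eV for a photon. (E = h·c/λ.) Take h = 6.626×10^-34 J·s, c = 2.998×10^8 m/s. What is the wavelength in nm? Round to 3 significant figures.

43100 nm

Solving E = h·c/λ for λ: λ = hc/E.
E = 0.0288 eV = 4.614×10^-21 J; h = 6.626×10^-34 J·s; c = 2.998×10^8 m/s.
λ = 4.305×10^-5 m
4.305×10^-5 m × (1 nm / 1.000×10^-9 m) = 43051 nm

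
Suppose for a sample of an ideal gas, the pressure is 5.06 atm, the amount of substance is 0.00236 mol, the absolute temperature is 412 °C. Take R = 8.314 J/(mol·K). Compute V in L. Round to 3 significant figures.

From the ideal-gas law: V = nRT/P.
P = 5.06 atm = 5.127×10^5 Pa; n = 0.00236 mol; T = 412 °C = 685.1 K; R = 8.314 J/(mol·K).
V = 2.622×10^-5 m³
2.622×10^-5 m³ × (1 L / 0.001000 m³) = 0.02622 L

0.0262 L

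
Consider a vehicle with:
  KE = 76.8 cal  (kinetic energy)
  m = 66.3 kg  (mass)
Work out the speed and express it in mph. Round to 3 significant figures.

6.96 mph

Rearranging: v = √(2·KE/m).
KE = 76.8 cal = 321.3 J; m = 66.3 kg.
v = 3.113 m/s
3.113 m/s × (1 mph / 0.4470 m/s) = 6.964 mph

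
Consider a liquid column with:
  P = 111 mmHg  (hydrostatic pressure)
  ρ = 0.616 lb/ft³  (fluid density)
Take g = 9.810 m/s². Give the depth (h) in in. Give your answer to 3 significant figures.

Rearranging P = ρ·g·h for h: h = P/(ρ·g).
P = 111 mmHg = 14799 Pa; ρ = 0.616 lb/ft³ = 9.867 kg/m³; g = 9.810 m/s².
h = 152.9 m
152.9 m × (1 in / 0.02540 m) = 6019 in

6020 in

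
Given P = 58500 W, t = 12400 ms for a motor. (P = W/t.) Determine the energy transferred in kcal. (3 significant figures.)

173 kcal

Solving P = W/t for W: W = P·t.
P = 58500 W; t = 12400 ms = 12.40 s.
W = 7.254×10^5 J
7.254×10^5 J × (1 kcal / 4184 J) = 173.4 kcal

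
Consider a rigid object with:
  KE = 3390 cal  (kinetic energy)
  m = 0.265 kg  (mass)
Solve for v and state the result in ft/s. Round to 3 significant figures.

Rearranging: v = √(2·KE/m).
KE = 3390 cal = 14184 J; m = 0.265 kg.
v = 327.2 m/s
327.2 m/s × (1 ft/s / 0.3048 m/s) = 1073 ft/s

1070 ft/s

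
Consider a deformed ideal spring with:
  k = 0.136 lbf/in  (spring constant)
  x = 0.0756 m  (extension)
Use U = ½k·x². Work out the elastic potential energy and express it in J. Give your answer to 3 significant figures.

0.0681 J

U is given directly by: U = ½kx².
k = 0.136 lbf/in = 23.82 N/m; x = 0.0756 m.
U = 0.06806 J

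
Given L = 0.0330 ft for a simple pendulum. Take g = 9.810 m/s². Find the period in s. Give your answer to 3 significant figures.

0.201 s

Directly: T = 2π√(L/g).
L = 0.0330 ft = 0.01006 m; g = 9.810 m/s².
T = 0.2012 s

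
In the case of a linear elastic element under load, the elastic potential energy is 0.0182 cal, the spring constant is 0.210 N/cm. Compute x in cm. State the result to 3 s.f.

8.52 cm

Rearranging: x = √(2U/k).
U = 0.0182 cal = 0.07615 J; k = 0.210 N/cm = 21.00 N/m.
x = 0.08516 m
0.08516 m × (1 cm / 0.01000 m) = 8.516 cm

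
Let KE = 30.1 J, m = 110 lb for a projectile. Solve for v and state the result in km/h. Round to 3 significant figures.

Solving KE = ½mv² for v: v = √(2·KE/m).
KE = 30.1 J; m = 110 lb = 49.90 kg.
v = 1.098 m/s
1.098 m/s × (1 km/h / 0.2778 m/s) = 3.954 km/h

3.95 km/h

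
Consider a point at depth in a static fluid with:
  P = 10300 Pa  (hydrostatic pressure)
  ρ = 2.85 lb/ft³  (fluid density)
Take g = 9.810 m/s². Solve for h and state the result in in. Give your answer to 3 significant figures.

Rearranging: h = P/(ρ·g).
P = 10300 Pa; ρ = 2.85 lb/ft³ = 45.65 kg/m³; g = 9.810 m/s².
h = 23.00 m
23.00 m × (1 in / 0.02540 m) = 905.5 in

905 in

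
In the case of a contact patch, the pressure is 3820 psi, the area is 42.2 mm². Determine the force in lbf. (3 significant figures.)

250 lbf

Solving P = F/A for F: F = P·A.
P = 3820 psi = 2.634×10^7 Pa; A = 42.2 mm² = 4.220×10^-5 m².
F = 1111 N
1111 N × (1 lbf / 4.448 N) = 249.9 lbf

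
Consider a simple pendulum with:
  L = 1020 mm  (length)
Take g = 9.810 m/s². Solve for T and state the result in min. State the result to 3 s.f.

Directly: T = 2π√(L/g).
L = 1020 mm = 1.020 m; g = 9.810 m/s².
T = 2.026 s
2.026 s × (1 min / 60.00 s) = 0.03377 min

0.0338 min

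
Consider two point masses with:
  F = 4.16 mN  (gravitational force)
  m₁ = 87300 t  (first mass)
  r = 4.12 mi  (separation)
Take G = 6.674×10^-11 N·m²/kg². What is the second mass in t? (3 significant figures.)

31400 t

From Newton's law of gravitation: m₂ = F·r²/(G·m₁).
F = 4.16 mN = 0.004160 N; m₁ = 87300 t = 8.730×10^7 kg; r = 4.12 mi = 6630 m; G = 6.674×10^-11 N·m²/kg².
m₂ = 3.139×10^7 kg
3.139×10^7 kg × (1 t / 1000 kg) = 31390 t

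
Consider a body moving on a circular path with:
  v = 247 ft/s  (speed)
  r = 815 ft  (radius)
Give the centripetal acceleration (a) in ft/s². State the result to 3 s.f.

a is given directly by: a = v²/r.
v = 247 ft/s = 75.29 m/s; r = 815 ft = 248.4 m.
a = 22.82 m/s²
22.82 m/s² × (1 ft/s² / 0.3048 m/s²) = 74.86 ft/s²

74.9 ft/s²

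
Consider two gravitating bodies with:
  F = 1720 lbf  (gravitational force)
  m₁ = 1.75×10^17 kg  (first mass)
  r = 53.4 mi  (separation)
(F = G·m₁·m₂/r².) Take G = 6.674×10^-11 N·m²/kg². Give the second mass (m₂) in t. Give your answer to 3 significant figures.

Rearranging F = G·m₁·m₂/r² for m₂: m₂ = F·r²/(G·m₁).
F = 1720 lbf = 7651 N; m₁ = 1.75×10^17 kg; r = 53.4 mi = 85939 m; G = 6.674×10^-11 N·m²/kg².
m₂ = 4.838×10^6 kg
4.838×10^6 kg × (1 t / 1000 kg) = 4838 t

4840 t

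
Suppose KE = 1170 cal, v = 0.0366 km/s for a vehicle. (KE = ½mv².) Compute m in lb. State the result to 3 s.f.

16.1 lb

Rearranging: m = 2·KE/v².
KE = 1170 cal = 4895 J; v = 0.0366 km/s = 36.60 m/s.
m = 7.309 kg
7.309 kg × (1 lb / 0.4536 kg) = 16.11 lb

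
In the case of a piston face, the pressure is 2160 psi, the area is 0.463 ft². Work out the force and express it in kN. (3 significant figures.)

641 kN

Rearranging P = F/A for F: F = P·A.
P = 2160 psi = 1.489×10^7 Pa; A = 0.463 ft² = 0.04301 m².
F = 6.406×10^5 N
6.406×10^5 N × (1 kN / 1000 N) = 640.6 kN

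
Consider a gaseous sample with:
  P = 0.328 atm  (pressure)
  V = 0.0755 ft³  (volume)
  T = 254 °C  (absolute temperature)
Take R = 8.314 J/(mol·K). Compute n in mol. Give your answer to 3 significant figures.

0.0162 mol

From the ideal-gas law: n = PV/(RT).
P = 0.328 atm = 33235 Pa; V = 0.0755 ft³ = 0.002138 m³; T = 254 °C = 527.1 K; R = 8.314 J/(mol·K).
n = 0.01621 mol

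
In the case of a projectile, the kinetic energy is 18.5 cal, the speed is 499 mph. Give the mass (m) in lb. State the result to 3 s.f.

0.00686 lb

Rearranging: m = 2·KE/v².
KE = 18.5 cal = 77.40 J; v = 499 mph = 223.1 m/s.
m = 0.003111 kg
0.003111 kg × (1 lb / 0.4536 kg) = 0.006859 lb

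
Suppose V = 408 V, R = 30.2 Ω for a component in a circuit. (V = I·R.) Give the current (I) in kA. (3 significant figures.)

0.0135 kA

Solving V = I·R for I: I = V/R.
V = 408 V; R = 30.2 Ω.
I = 13.51 A
13.51 A × (1 kA / 1000 A) = 0.01351 kA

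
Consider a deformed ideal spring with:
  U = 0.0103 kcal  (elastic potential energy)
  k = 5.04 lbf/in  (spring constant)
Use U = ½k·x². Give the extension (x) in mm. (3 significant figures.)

Rearranging: x = √(2U/k).
U = 0.0103 kcal = 43.10 J; k = 5.04 lbf/in = 882.6 N/m.
x = 0.3125 m
0.3125 m × (1 mm / 0.001000 m) = 312.5 mm

312 mm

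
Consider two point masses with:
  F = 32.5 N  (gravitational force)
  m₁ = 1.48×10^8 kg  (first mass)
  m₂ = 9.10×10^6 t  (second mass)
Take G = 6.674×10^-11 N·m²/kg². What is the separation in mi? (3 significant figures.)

Rearranging: r = √(G·m₁m₂/F).
F = 32.5 N; m₁ = 1.48×10^8 kg; m₂ = 9.10×10^6 t = 9.100×10^9 kg; G = 6.674×10^-11 N·m²/kg².
r = 1663 m
1663 m × (1 mi / 1609 m) = 1.033 mi

1.03 mi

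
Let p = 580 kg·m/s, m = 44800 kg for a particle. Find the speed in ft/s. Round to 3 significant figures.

Rearranging: v = p/m.
p = 580 kg·m/s; m = 44800 kg.
v = 0.01295 m/s
0.01295 m/s × (1 ft/s / 0.3048 m/s) = 0.04248 ft/s

0.0425 ft/s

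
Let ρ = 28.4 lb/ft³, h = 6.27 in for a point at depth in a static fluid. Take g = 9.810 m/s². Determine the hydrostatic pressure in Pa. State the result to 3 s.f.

Directly: P = ρgh.
ρ = 28.4 lb/ft³ = 454.9 kg/m³; h = 6.27 in = 0.1593 m; g = 9.810 m/s².
P = 710.7 Pa  (the unit combination reduces to kg/(m·s²) = Pa)

711 Pa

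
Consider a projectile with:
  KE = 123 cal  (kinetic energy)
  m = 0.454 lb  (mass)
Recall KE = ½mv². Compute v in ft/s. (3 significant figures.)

Rearranging: v = √(2·KE/m).
KE = 123 cal = 514.6 J; m = 0.454 lb = 0.2059 kg.
v = 70.70 m/s
70.70 m/s × (1 ft/s / 0.3048 m/s) = 231.9 ft/s

232 ft/s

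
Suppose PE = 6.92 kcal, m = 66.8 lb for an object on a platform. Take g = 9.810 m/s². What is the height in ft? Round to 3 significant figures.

320 ft

Rearranging PE = m·g·h for h: h = PE/(m·g).
PE = 6.92 kcal = 28953 J; m = 66.8 lb = 30.30 kg; g = 9.810 m/s².
h = 97.41 m
97.41 m × (1 ft / 0.3048 m) = 319.6 ft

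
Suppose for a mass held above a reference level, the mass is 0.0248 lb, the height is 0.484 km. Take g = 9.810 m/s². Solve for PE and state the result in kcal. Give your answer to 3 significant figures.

0.0128 kcal

PE is given directly by: PE = mgh.
m = 0.0248 lb = 0.01125 kg; h = 0.484 km = 484.0 m; g = 9.810 m/s².
PE = 53.41 J
53.41 J × (1 kcal / 4184 J) = 0.01277 kcal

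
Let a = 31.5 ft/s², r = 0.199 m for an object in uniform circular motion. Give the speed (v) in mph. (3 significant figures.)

3.09 mph

Rearranging: v = √(a·r).
a = 31.5 ft/s² = 9.601 m/s²; r = 0.199 m.
v = 1.382 m/s
1.382 m/s × (1 mph / 0.4470 m/s) = 3.092 mph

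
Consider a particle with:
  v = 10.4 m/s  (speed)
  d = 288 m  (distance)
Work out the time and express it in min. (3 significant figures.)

0.462 min

Solving v = d/t for t: t = d/v.
v = 10.4 m/s; d = 288 m.
t = 27.69 s
27.69 s × (1 min / 60.00 s) = 0.4615 min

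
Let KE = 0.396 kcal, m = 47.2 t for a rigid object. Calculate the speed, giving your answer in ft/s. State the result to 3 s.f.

Rearranging KE = ½mv² for v: v = √(2·KE/m).
KE = 0.396 kcal = 1657 J; m = 47.2 t = 47200 kg.
v = 0.2650 m/s
0.2650 m/s × (1 ft/s / 0.3048 m/s) = 0.8693 ft/s

0.869 ft/s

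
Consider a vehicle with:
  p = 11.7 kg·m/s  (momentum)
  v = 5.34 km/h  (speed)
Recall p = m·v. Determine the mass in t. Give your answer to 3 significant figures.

Rearranging: m = p/v.
p = 11.7 kg·m/s; v = 5.34 km/h = 1.483 m/s.
m = 7.888 kg
7.888 kg × (1 t / 1000 kg) = 0.007888 t

0.00789 t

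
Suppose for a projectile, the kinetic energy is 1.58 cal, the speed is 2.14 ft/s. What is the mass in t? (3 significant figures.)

Rearranging KE = ½mv² for m: m = 2·KE/v².
KE = 1.58 cal = 6.611 J; v = 2.14 ft/s = 0.6523 m/s.
m = 31.08 kg
31.08 kg × (1 t / 1000 kg) = 0.03108 t

0.0311 t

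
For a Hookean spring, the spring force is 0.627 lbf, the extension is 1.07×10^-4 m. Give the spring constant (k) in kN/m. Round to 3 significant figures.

26.1 kN/m

From Hooke's law: k = F/x.
F = 0.627 lbf = 2.789 N; x = 1.07×10^-4 m.
k = 26066 N/m
26066 N/m × (1 kN/m / 1000 N/m) = 26.07 kN/m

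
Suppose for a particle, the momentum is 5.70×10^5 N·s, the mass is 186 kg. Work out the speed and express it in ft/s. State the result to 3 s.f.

10100 ft/s

Rearranging p = m·v for v: v = p/m.
p = 5.70×10^5 N·s = 5.700×10^5 kg·m/s; m = 186 kg.
v = 3065 m/s
3065 m/s × (1 ft/s / 0.3048 m/s) = 10054 ft/s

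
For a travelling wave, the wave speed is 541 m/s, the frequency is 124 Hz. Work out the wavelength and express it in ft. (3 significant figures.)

Rearranging v = f·λ for λ: λ = v/f.
v = 541 m/s; f = 124 Hz.
λ = 4.363 m
4.363 m × (1 ft / 0.3048 m) = 14.31 ft

14.3 ft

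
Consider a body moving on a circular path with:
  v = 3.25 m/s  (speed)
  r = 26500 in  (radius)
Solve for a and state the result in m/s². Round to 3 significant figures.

a is given directly by: a = v²/r.
v = 3.25 m/s; r = 26500 in = 673.1 m.
a = 0.01569 m/s²

0.0157 m/s²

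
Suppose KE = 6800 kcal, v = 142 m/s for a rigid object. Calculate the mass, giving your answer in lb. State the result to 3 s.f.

Rearranging: m = 2·KE/v².
KE = 6800 kcal = 2.845×10^7 J; v = 142 m/s.
m = 2822 kg
2822 kg × (1 lb / 0.4536 kg) = 6221 lb

6220 lb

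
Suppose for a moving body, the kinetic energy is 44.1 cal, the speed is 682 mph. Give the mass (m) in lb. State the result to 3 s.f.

0.00875 lb

Rearranging: m = 2·KE/v².
KE = 44.1 cal = 184.5 J; v = 682 mph = 304.9 m/s.
m = 0.003970 kg
0.003970 kg × (1 lb / 0.4536 kg) = 0.008753 lb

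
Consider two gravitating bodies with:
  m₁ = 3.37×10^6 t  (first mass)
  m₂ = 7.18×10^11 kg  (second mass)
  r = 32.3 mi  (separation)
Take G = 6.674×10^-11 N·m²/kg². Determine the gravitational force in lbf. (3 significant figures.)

F is given directly by: F = Gm₁m₂/r².
m₁ = 3.37×10^6 t = 3.370×10^9 kg; m₂ = 7.18×10^11 kg; r = 32.3 mi = 51982 m; G = 6.674×10^-11 N·m²/kg².
F = 59.76 N
59.76 N × (1 lbf / 4.448 N) = 13.44 lbf

13.4 lbf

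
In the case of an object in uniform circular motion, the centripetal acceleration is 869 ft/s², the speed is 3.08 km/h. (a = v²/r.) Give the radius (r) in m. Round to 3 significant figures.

Solving a = v²/r for r: r = v²/a.
a = 869 ft/s² = 264.9 m/s²; v = 3.08 km/h = 0.8556 m/s.
r = 0.002764 m

0.00276 m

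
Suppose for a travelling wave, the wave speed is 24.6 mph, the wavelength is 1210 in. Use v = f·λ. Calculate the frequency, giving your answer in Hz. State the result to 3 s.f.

Solving v = f·λ for f: f = v/λ.
v = 24.6 mph = 11.00 m/s; λ = 1210 in = 30.73 m.
f = 0.3578 Hz

0.358 Hz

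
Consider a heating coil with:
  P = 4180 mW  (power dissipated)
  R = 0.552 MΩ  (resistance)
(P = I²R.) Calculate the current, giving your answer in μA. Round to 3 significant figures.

2750 μA

Rearranging P = I²R for I: I = √(P/R).
P = 4180 mW = 4.180 W; R = 0.552 MΩ = 5.520×10^5 Ω.
I = 0.002752 A
0.002752 A × (1 μA / 1.000×10^-6 A) = 2752 μA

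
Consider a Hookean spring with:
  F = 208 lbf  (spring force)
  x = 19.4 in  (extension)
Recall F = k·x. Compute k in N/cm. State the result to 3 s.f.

Rearranging F = k·x for k: k = F/x.
F = 208 lbf = 925.2 N; x = 19.4 in = 0.4928 m.
k = 1878 N/m
1878 N/m × (1 N/cm / 100.0 N/m) = 18.78 N/cm

18.8 N/cm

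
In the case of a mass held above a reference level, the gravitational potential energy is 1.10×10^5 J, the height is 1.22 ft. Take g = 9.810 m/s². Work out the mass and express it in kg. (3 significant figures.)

Rearranging: m = PE/(g·h).
PE = 1.10×10^5 J; h = 1.22 ft = 0.3719 m; g = 9.810 m/s².
m = 30154 kg

30200 kg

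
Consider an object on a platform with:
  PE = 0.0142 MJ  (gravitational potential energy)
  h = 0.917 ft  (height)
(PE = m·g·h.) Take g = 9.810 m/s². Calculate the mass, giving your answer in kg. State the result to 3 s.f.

Rearranging PE = m·g·h for m: m = PE/(g·h).
PE = 0.0142 MJ = 14200 J; h = 0.917 ft = 0.2795 m; g = 9.810 m/s².
m = 5179 kg

5180 kg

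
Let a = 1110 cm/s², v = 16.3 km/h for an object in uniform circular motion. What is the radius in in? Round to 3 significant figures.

72.7 in

Rearranging a = v²/r for r: r = v²/a.
a = 1110 cm/s² = 11.10 m/s²; v = 16.3 km/h = 4.528 m/s.
r = 1.847 m
1.847 m × (1 in / 0.02540 m) = 72.71 in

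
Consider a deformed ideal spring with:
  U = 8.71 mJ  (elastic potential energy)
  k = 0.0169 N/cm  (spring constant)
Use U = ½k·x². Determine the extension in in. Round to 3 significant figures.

4.00 in

Rearranging U = ½k·x² for x: x = √(2U/k).
U = 8.71 mJ = 0.008710 J; k = 0.0169 N/cm = 1.690 N/m.
x = 0.1015 m
0.1015 m × (1 in / 0.02540 m) = 3.997 in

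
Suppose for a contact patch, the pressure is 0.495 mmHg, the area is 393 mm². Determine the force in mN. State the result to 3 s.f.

Rearranging P = F/A for F: F = P·A.
P = 0.495 mmHg = 65.99 Pa; A = 393 mm² = 3.930×10^-4 m².
F = 0.02594 N
0.02594 N × (1 mN / 0.001000 N) = 25.94 mN

25.9 mN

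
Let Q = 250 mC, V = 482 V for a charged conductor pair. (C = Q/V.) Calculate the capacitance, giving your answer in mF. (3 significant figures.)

C is given directly by: C = Q/V.
Q = 250 mC = 0.2500 C; V = 482 V.
C = 5.187×10^-4 F
5.187×10^-4 F × (1 mF / 0.001000 F) = 0.5187 mF

0.519 mF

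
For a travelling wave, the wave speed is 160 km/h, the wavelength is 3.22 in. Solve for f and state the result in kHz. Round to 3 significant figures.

Solving v = f·λ for f: f = v/λ.
v = 160 km/h = 44.44 m/s; λ = 3.22 in = 0.08179 m.
f = 543.4 Hz
543.4 Hz × (1 kHz / 1000 Hz) = 0.5434 kHz

0.543 kHz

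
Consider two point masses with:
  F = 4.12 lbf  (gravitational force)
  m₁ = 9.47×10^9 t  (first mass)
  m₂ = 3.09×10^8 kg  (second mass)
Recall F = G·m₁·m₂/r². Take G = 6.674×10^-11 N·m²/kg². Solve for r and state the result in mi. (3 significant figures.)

From Newton's law of gravitation: r = √(G·m₁m₂/F).
F = 4.12 lbf = 18.33 N; m₁ = 9.47×10^9 t = 9.470×10^12 kg; m₂ = 3.09×10^8 kg; G = 6.674×10^-11 N·m²/kg².
r = 1.032×10^5 m
1.032×10^5 m × (1 mi / 1609 m) = 64.14 mi

64.1 mi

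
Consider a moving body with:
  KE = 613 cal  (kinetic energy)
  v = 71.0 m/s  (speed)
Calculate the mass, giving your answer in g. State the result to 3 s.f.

1020 g

Solving KE = ½mv² for m: m = 2·KE/v².
KE = 613 cal = 2565 J; v = 71.0 m/s.
m = 1.018 kg
1.018 kg × (1 g / 0.001000 kg) = 1018 g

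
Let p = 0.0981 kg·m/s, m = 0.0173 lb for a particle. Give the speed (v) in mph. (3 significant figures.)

28.0 mph

Solving p = m·v for v: v = p/m.
p = 0.0981 kg·m/s; m = 0.0173 lb = 0.007847 kg.
v = 12.50 m/s
12.50 m/s × (1 mph / 0.4470 m/s) = 27.96 mph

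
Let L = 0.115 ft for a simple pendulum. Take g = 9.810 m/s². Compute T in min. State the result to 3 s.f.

T is given directly by: T = 2π√(L/g).
L = 0.115 ft = 0.03505 m; g = 9.810 m/s².
T = 0.3756 s
0.3756 s × (1 min / 60.00 s) = 0.006260 min

0.00626 min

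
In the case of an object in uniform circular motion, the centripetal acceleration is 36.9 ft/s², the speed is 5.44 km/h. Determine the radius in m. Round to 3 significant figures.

0.203 m

Rearranging: r = v²/a.
a = 36.9 ft/s² = 11.25 m/s²; v = 5.44 km/h = 1.511 m/s.
r = 0.2030 m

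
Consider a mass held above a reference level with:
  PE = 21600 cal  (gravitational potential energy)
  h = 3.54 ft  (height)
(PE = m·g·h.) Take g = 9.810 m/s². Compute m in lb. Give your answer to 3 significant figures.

18800 lb

Solving PE = m·g·h for m: m = PE/(g·h).
PE = 21600 cal = 90374 J; h = 3.54 ft = 1.079 m; g = 9.810 m/s².
m = 8538 kg
8538 kg × (1 lb / 0.4536 kg) = 18823 lb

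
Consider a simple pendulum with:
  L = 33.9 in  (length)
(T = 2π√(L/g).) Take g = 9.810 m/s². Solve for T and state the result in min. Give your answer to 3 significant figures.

T is given directly by: T = 2π√(L/g).
L = 33.9 in = 0.8611 m; g = 9.810 m/s².
T = 1.861 s
1.861 s × (1 min / 60.00 s) = 0.03102 min

0.0310 min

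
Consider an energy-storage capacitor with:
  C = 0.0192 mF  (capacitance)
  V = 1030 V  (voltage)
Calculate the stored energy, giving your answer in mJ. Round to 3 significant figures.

10200 mJ

Directly: E = ½CV².
C = 0.0192 mF = 1.920×10^-5 F; V = 1030 V.
E = 10.18 J
10.18 J × (1 mJ / 0.001000 J) = 10185 mJ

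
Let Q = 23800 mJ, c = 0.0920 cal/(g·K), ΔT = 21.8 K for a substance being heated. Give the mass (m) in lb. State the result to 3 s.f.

Solving Q = m·c·ΔT for m: m = Q/(c·ΔT).
Q = 23800 mJ = 23.80 J; c = 0.0920 cal/(g·K) = 384.9 J/(kg·K); ΔT = 21.8 K.
m = 0.002836 kg
0.002836 kg × (1 lb / 0.4536 kg) = 0.006253 lb

0.00625 lb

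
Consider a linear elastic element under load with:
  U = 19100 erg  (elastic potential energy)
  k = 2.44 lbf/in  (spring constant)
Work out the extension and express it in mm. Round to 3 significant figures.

2.99 mm

Solving U = ½k·x² for x: x = √(2U/k).
U = 19100 erg = 0.001910 J; k = 2.44 lbf/in = 427.3 N/m.
x = 0.002990 m
0.002990 m × (1 mm / 0.001000 m) = 2.990 mm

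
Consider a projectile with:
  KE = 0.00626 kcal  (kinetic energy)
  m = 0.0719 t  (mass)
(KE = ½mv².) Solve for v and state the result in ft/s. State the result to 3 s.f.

Rearranging: v = √(2·KE/m).
KE = 0.00626 kcal = 26.19 J; m = 0.0719 t = 71.90 kg.
v = 0.8536 m/s
0.8536 m/s × (1 ft/s / 0.3048 m/s) = 2.800 ft/s

2.80 ft/s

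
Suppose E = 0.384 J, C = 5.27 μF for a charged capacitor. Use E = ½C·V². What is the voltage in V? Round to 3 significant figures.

382 V

Rearranging: V = √(2E/C).
E = 0.384 J; C = 5.27 μF = 5.270×10^-6 F.
V = 381.7 V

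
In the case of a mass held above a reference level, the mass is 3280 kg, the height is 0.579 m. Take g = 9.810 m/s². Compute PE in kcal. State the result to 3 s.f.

PE is given directly by: PE = mgh.
m = 3280 kg; h = 0.579 m; g = 9.810 m/s².
PE = 18630 J
18630 J × (1 kcal / 4184 J) = 4.453 kcal

4.45 kcal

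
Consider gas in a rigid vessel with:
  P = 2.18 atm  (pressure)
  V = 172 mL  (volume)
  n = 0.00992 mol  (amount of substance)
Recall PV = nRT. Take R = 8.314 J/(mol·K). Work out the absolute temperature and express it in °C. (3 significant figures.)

From the ideal-gas law: T = PV/(nR).
P = 2.18 atm = 2.209×10^5 Pa; V = 172 mL = 1.720×10^-4 m³; n = 0.00992 mol; R = 8.314 J/(mol·K).
T = 460.7 K
460.7 K − 273.15 = 187.5 °C

188 °C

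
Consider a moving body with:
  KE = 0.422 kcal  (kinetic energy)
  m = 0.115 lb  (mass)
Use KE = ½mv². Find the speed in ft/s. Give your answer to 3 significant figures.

Rearranging: v = √(2·KE/m).
KE = 0.422 kcal = 1766 J; m = 0.115 lb = 0.05216 kg.
v = 260.2 m/s
260.2 m/s × (1 ft/s / 0.3048 m/s) = 853.6 ft/s

854 ft/s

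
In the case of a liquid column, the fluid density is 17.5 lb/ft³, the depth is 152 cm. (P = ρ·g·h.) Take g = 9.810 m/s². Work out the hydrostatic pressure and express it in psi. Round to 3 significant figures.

0.606 psi

P is given directly by: P = ρgh.
ρ = 17.5 lb/ft³ = 280.3 kg/m³; h = 152 cm = 1.520 m; g = 9.810 m/s².
P = 4180 Pa  (the unit combination reduces to kg/(m·s²) = Pa)
4180 Pa × (1 psi / 6895 Pa) = 0.6063 psi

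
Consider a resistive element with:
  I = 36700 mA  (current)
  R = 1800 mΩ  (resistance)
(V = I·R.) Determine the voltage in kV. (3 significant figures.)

V is given directly by: V = IR.
I = 36700 mA = 36.70 A; R = 1800 mΩ = 1.800 Ω.
V = 66.06 V  (the unit combination reduces to kg·m²/(A·s³) = V)
66.06 V × (1 kV / 1000 V) = 0.06606 kV

0.0661 kV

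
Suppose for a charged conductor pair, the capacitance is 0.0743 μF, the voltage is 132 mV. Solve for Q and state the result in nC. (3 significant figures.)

Rearranging: Q = CV.
C = 0.0743 μF = 7.430×10^-8 F; V = 132 mV = 0.1320 V.
Q = 9.808×10^-9 C
9.808×10^-9 C × (1 nC / 1.000×10^-9 C) = 9.808 nC

9.81 nC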